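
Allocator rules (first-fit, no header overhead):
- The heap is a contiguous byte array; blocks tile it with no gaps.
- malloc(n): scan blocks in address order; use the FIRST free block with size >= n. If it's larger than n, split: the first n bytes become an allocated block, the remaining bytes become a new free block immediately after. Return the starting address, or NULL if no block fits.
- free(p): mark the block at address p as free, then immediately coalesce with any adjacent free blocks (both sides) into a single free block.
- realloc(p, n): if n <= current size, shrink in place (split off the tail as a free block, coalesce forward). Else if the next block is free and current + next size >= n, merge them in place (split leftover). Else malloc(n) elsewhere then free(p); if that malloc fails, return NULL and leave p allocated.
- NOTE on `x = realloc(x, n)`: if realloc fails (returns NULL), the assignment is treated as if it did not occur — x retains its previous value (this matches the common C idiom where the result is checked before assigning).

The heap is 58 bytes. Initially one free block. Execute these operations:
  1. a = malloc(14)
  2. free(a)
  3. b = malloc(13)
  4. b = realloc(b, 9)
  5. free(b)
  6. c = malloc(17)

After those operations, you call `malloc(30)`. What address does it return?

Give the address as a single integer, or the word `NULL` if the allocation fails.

Op 1: a = malloc(14) -> a = 0; heap: [0-13 ALLOC][14-57 FREE]
Op 2: free(a) -> (freed a); heap: [0-57 FREE]
Op 3: b = malloc(13) -> b = 0; heap: [0-12 ALLOC][13-57 FREE]
Op 4: b = realloc(b, 9) -> b = 0; heap: [0-8 ALLOC][9-57 FREE]
Op 5: free(b) -> (freed b); heap: [0-57 FREE]
Op 6: c = malloc(17) -> c = 0; heap: [0-16 ALLOC][17-57 FREE]
malloc(30): first-fit scan over [0-16 ALLOC][17-57 FREE] -> 17

Answer: 17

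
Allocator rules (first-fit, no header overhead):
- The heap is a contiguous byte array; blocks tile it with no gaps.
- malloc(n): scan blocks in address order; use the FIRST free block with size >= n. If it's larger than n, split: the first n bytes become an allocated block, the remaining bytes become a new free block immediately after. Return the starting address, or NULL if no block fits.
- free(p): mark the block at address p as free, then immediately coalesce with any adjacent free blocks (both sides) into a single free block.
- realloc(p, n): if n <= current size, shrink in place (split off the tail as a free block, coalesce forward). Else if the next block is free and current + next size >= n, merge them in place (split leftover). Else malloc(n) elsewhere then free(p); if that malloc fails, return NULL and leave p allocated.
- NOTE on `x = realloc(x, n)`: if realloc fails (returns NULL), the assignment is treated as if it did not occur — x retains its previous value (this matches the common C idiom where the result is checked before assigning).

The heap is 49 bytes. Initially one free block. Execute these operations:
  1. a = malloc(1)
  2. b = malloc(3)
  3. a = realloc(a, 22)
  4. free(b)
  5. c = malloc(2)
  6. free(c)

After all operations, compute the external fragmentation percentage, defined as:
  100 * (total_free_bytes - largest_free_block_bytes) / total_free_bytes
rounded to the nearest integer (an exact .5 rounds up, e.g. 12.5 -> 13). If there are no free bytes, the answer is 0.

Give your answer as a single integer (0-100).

Answer: 15

Derivation:
Op 1: a = malloc(1) -> a = 0; heap: [0-0 ALLOC][1-48 FREE]
Op 2: b = malloc(3) -> b = 1; heap: [0-0 ALLOC][1-3 ALLOC][4-48 FREE]
Op 3: a = realloc(a, 22) -> a = 4; heap: [0-0 FREE][1-3 ALLOC][4-25 ALLOC][26-48 FREE]
Op 4: free(b) -> (freed b); heap: [0-3 FREE][4-25 ALLOC][26-48 FREE]
Op 5: c = malloc(2) -> c = 0; heap: [0-1 ALLOC][2-3 FREE][4-25 ALLOC][26-48 FREE]
Op 6: free(c) -> (freed c); heap: [0-3 FREE][4-25 ALLOC][26-48 FREE]
Free blocks: [4 23] total_free=27 largest=23 -> 100*(27-23)/27 = 400/27 ≈ 14.815 -> rounds to 15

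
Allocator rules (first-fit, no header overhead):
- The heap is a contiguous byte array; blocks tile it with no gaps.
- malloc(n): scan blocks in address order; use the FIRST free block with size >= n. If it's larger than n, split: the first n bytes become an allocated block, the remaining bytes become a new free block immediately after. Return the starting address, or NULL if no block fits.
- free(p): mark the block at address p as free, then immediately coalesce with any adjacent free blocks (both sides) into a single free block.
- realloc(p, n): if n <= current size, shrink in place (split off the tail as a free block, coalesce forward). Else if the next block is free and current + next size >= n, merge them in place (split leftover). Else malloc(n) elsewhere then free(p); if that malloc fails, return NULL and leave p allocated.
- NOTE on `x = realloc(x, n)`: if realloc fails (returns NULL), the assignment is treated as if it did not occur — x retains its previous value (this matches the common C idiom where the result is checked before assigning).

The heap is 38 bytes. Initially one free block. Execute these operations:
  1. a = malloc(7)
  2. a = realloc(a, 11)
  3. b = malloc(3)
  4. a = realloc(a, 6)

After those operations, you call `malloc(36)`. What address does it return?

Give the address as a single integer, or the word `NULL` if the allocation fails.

Op 1: a = malloc(7) -> a = 0; heap: [0-6 ALLOC][7-37 FREE]
Op 2: a = realloc(a, 11) -> a = 0; heap: [0-10 ALLOC][11-37 FREE]
Op 3: b = malloc(3) -> b = 11; heap: [0-10 ALLOC][11-13 ALLOC][14-37 FREE]
Op 4: a = realloc(a, 6) -> a = 0; heap: [0-5 ALLOC][6-10 FREE][11-13 ALLOC][14-37 FREE]
malloc(36): first-fit scan over [0-5 ALLOC][6-10 FREE][11-13 ALLOC][14-37 FREE] -> NULL

Answer: NULL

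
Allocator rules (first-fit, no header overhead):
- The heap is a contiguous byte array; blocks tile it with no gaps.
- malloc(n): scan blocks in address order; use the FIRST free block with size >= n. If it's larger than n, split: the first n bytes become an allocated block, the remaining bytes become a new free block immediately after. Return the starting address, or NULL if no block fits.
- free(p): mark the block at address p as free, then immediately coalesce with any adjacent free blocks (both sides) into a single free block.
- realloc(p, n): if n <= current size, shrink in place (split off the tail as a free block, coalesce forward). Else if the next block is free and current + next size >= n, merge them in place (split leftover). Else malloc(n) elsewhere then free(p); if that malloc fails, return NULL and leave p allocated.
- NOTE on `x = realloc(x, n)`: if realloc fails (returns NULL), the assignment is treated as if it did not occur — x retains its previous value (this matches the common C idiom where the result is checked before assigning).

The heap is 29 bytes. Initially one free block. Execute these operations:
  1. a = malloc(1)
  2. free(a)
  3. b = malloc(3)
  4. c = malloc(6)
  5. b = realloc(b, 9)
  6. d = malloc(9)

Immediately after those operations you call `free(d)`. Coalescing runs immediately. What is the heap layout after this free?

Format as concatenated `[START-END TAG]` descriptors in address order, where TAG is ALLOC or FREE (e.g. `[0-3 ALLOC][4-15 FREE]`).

Answer: [0-2 FREE][3-8 ALLOC][9-17 ALLOC][18-28 FREE]

Derivation:
Op 1: a = malloc(1) -> a = 0; heap: [0-0 ALLOC][1-28 FREE]
Op 2: free(a) -> (freed a); heap: [0-28 FREE]
Op 3: b = malloc(3) -> b = 0; heap: [0-2 ALLOC][3-28 FREE]
Op 4: c = malloc(6) -> c = 3; heap: [0-2 ALLOC][3-8 ALLOC][9-28 FREE]
Op 5: b = realloc(b, 9) -> b = 9; heap: [0-2 FREE][3-8 ALLOC][9-17 ALLOC][18-28 FREE]
Op 6: d = malloc(9) -> d = 18; heap: [0-2 FREE][3-8 ALLOC][9-17 ALLOC][18-26 ALLOC][27-28 FREE]
free(d): d = 18 -> block [18-26 ALLOC]; mark free, coalesce with adjacent free neighbors -> [0-2 FREE][3-8 ALLOC][9-17 ALLOC][18-28 FREE]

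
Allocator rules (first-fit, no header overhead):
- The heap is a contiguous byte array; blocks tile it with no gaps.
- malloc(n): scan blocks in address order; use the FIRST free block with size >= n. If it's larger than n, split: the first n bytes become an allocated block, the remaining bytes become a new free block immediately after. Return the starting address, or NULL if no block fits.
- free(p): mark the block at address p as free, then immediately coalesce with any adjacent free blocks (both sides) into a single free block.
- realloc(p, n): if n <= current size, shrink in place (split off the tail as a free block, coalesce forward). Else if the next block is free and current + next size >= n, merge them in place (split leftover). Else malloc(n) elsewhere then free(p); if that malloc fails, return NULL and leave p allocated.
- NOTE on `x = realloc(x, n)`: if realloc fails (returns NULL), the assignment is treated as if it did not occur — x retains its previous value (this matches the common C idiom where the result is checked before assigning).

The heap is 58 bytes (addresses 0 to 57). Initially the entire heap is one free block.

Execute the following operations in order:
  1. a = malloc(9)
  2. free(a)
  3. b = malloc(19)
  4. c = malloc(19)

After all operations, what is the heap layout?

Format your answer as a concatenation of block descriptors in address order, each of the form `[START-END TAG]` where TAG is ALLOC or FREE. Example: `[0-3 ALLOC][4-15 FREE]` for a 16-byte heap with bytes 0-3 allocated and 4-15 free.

Op 1: a = malloc(9) -> a = 0; heap: [0-8 ALLOC][9-57 FREE]
Op 2: free(a) -> (freed a); heap: [0-57 FREE]
Op 3: b = malloc(19) -> b = 0; heap: [0-18 ALLOC][19-57 FREE]
Op 4: c = malloc(19) -> c = 19; heap: [0-18 ALLOC][19-37 ALLOC][38-57 FREE]

Answer: [0-18 ALLOC][19-37 ALLOC][38-57 FREE]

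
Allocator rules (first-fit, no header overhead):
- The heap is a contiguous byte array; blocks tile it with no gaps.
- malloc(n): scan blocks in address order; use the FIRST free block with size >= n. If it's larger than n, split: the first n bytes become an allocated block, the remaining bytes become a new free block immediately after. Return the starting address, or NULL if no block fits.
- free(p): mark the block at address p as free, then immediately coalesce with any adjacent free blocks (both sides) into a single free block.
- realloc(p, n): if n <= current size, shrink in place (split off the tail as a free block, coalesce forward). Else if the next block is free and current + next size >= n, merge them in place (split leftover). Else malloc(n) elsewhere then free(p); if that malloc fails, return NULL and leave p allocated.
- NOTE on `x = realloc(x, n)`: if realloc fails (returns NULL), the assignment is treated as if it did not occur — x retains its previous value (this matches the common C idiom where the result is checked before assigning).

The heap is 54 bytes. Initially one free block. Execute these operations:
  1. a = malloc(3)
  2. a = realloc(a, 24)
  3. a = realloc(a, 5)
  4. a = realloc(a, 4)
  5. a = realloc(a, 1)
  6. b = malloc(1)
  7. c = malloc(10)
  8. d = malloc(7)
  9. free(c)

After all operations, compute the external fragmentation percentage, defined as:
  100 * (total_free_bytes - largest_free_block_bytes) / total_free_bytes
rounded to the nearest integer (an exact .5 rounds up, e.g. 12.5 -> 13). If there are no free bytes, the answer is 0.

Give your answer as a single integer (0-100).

Op 1: a = malloc(3) -> a = 0; heap: [0-2 ALLOC][3-53 FREE]
Op 2: a = realloc(a, 24) -> a = 0; heap: [0-23 ALLOC][24-53 FREE]
Op 3: a = realloc(a, 5) -> a = 0; heap: [0-4 ALLOC][5-53 FREE]
Op 4: a = realloc(a, 4) -> a = 0; heap: [0-3 ALLOC][4-53 FREE]
Op 5: a = realloc(a, 1) -> a = 0; heap: [0-0 ALLOC][1-53 FREE]
Op 6: b = malloc(1) -> b = 1; heap: [0-0 ALLOC][1-1 ALLOC][2-53 FREE]
Op 7: c = malloc(10) -> c = 2; heap: [0-0 ALLOC][1-1 ALLOC][2-11 ALLOC][12-53 FREE]
Op 8: d = malloc(7) -> d = 12; heap: [0-0 ALLOC][1-1 ALLOC][2-11 ALLOC][12-18 ALLOC][19-53 FREE]
Op 9: free(c) -> (freed c); heap: [0-0 ALLOC][1-1 ALLOC][2-11 FREE][12-18 ALLOC][19-53 FREE]
Free blocks: [10 35] total_free=45 largest=35 -> 100*(45-35)/45 = 1000/45 ≈ 22.222 -> rounds to 22

Answer: 22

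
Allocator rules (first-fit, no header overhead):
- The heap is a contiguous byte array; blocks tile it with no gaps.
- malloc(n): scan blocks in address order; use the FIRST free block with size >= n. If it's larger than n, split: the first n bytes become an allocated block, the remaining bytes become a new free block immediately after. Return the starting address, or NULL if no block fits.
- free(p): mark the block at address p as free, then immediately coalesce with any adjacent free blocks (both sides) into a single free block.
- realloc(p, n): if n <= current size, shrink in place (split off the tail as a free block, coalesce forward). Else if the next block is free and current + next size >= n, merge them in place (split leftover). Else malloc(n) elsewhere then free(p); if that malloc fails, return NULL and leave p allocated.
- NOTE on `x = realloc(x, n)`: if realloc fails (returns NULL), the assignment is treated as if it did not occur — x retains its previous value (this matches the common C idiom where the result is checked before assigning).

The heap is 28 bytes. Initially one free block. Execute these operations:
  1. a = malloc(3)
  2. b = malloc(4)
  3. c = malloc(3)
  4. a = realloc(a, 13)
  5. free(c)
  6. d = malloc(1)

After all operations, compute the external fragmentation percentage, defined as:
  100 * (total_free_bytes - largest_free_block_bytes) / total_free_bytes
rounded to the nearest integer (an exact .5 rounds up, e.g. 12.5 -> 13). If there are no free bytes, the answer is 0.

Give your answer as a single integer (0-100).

Op 1: a = malloc(3) -> a = 0; heap: [0-2 ALLOC][3-27 FREE]
Op 2: b = malloc(4) -> b = 3; heap: [0-2 ALLOC][3-6 ALLOC][7-27 FREE]
Op 3: c = malloc(3) -> c = 7; heap: [0-2 ALLOC][3-6 ALLOC][7-9 ALLOC][10-27 FREE]
Op 4: a = realloc(a, 13) -> a = 10; heap: [0-2 FREE][3-6 ALLOC][7-9 ALLOC][10-22 ALLOC][23-27 FREE]
Op 5: free(c) -> (freed c); heap: [0-2 FREE][3-6 ALLOC][7-9 FREE][10-22 ALLOC][23-27 FREE]
Op 6: d = malloc(1) -> d = 0; heap: [0-0 ALLOC][1-2 FREE][3-6 ALLOC][7-9 FREE][10-22 ALLOC][23-27 FREE]
Free blocks: [2 3 5] total_free=10 largest=5 -> 100*(10-5)/10 = 500/10 = 50

Answer: 50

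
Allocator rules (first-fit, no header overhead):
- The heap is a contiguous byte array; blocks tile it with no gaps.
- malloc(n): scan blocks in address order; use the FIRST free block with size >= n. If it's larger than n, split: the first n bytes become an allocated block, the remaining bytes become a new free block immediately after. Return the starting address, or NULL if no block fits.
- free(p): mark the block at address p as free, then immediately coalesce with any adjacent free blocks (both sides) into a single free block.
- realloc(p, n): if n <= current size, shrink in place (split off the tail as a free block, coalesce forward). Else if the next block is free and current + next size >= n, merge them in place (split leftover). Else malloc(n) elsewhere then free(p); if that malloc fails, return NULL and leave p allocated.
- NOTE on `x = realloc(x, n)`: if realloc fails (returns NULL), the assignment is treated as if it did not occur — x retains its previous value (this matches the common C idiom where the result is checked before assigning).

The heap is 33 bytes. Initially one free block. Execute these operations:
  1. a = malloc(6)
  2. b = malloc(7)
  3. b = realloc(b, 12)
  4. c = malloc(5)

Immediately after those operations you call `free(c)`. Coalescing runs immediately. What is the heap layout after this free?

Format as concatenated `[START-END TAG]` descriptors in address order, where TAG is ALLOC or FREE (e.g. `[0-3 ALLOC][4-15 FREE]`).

Answer: [0-5 ALLOC][6-17 ALLOC][18-32 FREE]

Derivation:
Op 1: a = malloc(6) -> a = 0; heap: [0-5 ALLOC][6-32 FREE]
Op 2: b = malloc(7) -> b = 6; heap: [0-5 ALLOC][6-12 ALLOC][13-32 FREE]
Op 3: b = realloc(b, 12) -> b = 6; heap: [0-5 ALLOC][6-17 ALLOC][18-32 FREE]
Op 4: c = malloc(5) -> c = 18; heap: [0-5 ALLOC][6-17 ALLOC][18-22 ALLOC][23-32 FREE]
free(c): c = 18 -> block [18-22 ALLOC]; mark free, coalesce with adjacent free neighbors -> [0-5 ALLOC][6-17 ALLOC][18-32 FREE]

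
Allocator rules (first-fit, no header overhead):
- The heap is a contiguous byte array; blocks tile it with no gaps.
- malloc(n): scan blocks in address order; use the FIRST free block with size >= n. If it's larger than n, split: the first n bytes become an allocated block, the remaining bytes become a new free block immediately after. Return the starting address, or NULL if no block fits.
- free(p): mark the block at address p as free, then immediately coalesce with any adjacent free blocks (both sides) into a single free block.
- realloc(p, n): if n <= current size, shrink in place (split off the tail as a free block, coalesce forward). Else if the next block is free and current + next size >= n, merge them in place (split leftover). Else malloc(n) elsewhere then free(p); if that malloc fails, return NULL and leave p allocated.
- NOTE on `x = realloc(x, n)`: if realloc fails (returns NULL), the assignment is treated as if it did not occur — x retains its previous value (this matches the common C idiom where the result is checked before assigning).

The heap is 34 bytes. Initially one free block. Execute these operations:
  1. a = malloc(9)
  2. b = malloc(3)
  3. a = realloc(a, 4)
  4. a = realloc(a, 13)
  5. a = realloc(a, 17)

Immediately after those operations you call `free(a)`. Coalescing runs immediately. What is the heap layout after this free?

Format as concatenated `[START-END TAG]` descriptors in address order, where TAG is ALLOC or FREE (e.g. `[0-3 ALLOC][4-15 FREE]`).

Answer: [0-8 FREE][9-11 ALLOC][12-33 FREE]

Derivation:
Op 1: a = malloc(9) -> a = 0; heap: [0-8 ALLOC][9-33 FREE]
Op 2: b = malloc(3) -> b = 9; heap: [0-8 ALLOC][9-11 ALLOC][12-33 FREE]
Op 3: a = realloc(a, 4) -> a = 0; heap: [0-3 ALLOC][4-8 FREE][9-11 ALLOC][12-33 FREE]
Op 4: a = realloc(a, 13) -> a = 12; heap: [0-8 FREE][9-11 ALLOC][12-24 ALLOC][25-33 FREE]
Op 5: a = realloc(a, 17) -> a = 12; heap: [0-8 FREE][9-11 ALLOC][12-28 ALLOC][29-33 FREE]
free(a): a = 12 -> block [12-28 ALLOC]; mark free, coalesce with adjacent free neighbors -> [0-8 FREE][9-11 ALLOC][12-33 FREE]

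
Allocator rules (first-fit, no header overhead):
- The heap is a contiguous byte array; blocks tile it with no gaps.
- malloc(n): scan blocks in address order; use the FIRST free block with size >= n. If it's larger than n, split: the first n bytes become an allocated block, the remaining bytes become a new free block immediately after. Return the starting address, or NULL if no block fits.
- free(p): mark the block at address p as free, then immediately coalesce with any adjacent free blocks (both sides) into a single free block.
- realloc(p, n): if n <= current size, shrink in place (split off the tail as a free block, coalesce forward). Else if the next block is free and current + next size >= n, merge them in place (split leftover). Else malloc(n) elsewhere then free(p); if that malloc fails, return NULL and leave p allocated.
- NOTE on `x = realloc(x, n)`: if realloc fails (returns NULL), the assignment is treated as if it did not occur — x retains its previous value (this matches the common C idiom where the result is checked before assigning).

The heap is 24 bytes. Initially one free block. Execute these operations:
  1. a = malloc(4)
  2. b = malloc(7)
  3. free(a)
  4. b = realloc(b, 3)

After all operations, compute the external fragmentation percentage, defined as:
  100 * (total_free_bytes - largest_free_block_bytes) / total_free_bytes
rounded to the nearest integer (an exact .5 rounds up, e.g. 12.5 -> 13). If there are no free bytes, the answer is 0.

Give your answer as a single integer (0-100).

Answer: 19

Derivation:
Op 1: a = malloc(4) -> a = 0; heap: [0-3 ALLOC][4-23 FREE]
Op 2: b = malloc(7) -> b = 4; heap: [0-3 ALLOC][4-10 ALLOC][11-23 FREE]
Op 3: free(a) -> (freed a); heap: [0-3 FREE][4-10 ALLOC][11-23 FREE]
Op 4: b = realloc(b, 3) -> b = 4; heap: [0-3 FREE][4-6 ALLOC][7-23 FREE]
Free blocks: [4 17] total_free=21 largest=17 -> 100*(21-17)/21 = 400/21 ≈ 19.048 -> rounds to 19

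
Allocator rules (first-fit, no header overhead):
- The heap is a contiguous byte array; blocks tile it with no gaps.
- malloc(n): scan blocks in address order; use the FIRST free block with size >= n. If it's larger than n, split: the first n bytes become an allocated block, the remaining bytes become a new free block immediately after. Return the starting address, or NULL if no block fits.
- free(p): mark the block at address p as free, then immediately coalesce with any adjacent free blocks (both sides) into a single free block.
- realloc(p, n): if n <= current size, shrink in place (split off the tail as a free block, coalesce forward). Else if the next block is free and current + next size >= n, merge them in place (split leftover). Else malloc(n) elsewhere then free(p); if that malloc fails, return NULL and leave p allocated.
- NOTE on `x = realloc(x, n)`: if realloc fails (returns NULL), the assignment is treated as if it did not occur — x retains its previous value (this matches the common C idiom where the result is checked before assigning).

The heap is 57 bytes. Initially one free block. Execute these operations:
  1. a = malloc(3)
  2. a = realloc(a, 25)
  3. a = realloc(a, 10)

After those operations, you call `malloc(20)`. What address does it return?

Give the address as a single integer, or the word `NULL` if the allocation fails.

Answer: 10

Derivation:
Op 1: a = malloc(3) -> a = 0; heap: [0-2 ALLOC][3-56 FREE]
Op 2: a = realloc(a, 25) -> a = 0; heap: [0-24 ALLOC][25-56 FREE]
Op 3: a = realloc(a, 10) -> a = 0; heap: [0-9 ALLOC][10-56 FREE]
malloc(20): first-fit scan over [0-9 ALLOC][10-56 FREE] -> 10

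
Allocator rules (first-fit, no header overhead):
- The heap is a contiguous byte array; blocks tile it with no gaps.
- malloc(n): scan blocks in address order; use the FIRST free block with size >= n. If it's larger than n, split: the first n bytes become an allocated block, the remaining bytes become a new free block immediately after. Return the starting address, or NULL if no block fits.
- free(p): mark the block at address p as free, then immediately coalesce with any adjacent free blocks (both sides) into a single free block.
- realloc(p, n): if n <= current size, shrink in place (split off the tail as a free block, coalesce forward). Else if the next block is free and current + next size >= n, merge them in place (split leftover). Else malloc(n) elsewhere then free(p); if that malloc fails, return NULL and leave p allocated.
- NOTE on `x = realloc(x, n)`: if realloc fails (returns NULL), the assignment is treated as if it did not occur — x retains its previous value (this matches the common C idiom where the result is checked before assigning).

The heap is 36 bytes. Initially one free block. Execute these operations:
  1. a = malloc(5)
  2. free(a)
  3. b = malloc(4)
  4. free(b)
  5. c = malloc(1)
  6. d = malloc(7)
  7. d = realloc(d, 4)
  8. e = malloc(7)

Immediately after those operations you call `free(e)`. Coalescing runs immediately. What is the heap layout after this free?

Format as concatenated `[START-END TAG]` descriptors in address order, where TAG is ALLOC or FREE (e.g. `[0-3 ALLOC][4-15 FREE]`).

Op 1: a = malloc(5) -> a = 0; heap: [0-4 ALLOC][5-35 FREE]
Op 2: free(a) -> (freed a); heap: [0-35 FREE]
Op 3: b = malloc(4) -> b = 0; heap: [0-3 ALLOC][4-35 FREE]
Op 4: free(b) -> (freed b); heap: [0-35 FREE]
Op 5: c = malloc(1) -> c = 0; heap: [0-0 ALLOC][1-35 FREE]
Op 6: d = malloc(7) -> d = 1; heap: [0-0 ALLOC][1-7 ALLOC][8-35 FREE]
Op 7: d = realloc(d, 4) -> d = 1; heap: [0-0 ALLOC][1-4 ALLOC][5-35 FREE]
Op 8: e = malloc(7) -> e = 5; heap: [0-0 ALLOC][1-4 ALLOC][5-11 ALLOC][12-35 FREE]
free(e): e = 5 -> block [5-11 ALLOC]; mark free, coalesce with adjacent free neighbors -> [0-0 ALLOC][1-4 ALLOC][5-35 FREE]

Answer: [0-0 ALLOC][1-4 ALLOC][5-35 FREE]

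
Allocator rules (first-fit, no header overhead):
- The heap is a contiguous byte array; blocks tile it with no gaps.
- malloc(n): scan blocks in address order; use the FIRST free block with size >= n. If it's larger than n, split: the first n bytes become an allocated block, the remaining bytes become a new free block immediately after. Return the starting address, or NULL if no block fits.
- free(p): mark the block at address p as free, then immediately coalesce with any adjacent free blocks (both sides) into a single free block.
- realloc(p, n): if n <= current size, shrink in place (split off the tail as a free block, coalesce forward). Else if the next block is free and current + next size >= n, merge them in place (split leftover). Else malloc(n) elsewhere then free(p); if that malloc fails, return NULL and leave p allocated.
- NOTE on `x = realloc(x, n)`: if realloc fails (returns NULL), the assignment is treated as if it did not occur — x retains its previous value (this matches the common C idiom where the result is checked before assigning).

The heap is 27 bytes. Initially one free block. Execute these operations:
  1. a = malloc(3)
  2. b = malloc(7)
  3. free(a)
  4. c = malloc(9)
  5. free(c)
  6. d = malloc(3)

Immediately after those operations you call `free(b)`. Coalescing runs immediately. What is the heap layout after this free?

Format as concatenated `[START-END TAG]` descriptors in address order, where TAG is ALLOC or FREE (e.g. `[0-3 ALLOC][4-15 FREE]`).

Answer: [0-2 ALLOC][3-26 FREE]

Derivation:
Op 1: a = malloc(3) -> a = 0; heap: [0-2 ALLOC][3-26 FREE]
Op 2: b = malloc(7) -> b = 3; heap: [0-2 ALLOC][3-9 ALLOC][10-26 FREE]
Op 3: free(a) -> (freed a); heap: [0-2 FREE][3-9 ALLOC][10-26 FREE]
Op 4: c = malloc(9) -> c = 10; heap: [0-2 FREE][3-9 ALLOC][10-18 ALLOC][19-26 FREE]
Op 5: free(c) -> (freed c); heap: [0-2 FREE][3-9 ALLOC][10-26 FREE]
Op 6: d = malloc(3) -> d = 0; heap: [0-2 ALLOC][3-9 ALLOC][10-26 FREE]
free(b): b = 3 -> block [3-9 ALLOC]; mark free, coalesce with adjacent free neighbors -> [0-2 ALLOC][3-26 FREE]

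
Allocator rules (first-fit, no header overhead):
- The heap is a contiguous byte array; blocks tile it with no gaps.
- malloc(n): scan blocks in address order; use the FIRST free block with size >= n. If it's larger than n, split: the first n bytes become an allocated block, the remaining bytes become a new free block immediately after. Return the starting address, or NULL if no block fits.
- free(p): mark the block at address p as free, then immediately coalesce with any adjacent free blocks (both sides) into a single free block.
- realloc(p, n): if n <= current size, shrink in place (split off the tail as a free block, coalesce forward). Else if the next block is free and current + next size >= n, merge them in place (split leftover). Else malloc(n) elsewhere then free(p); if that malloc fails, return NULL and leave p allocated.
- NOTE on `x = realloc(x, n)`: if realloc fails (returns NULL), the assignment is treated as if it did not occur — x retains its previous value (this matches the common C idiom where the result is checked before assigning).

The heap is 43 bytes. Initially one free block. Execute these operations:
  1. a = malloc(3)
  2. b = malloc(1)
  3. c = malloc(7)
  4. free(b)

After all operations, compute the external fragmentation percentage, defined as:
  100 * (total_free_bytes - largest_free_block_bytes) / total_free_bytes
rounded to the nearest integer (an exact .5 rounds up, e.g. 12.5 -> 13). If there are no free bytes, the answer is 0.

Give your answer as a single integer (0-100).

Op 1: a = malloc(3) -> a = 0; heap: [0-2 ALLOC][3-42 FREE]
Op 2: b = malloc(1) -> b = 3; heap: [0-2 ALLOC][3-3 ALLOC][4-42 FREE]
Op 3: c = malloc(7) -> c = 4; heap: [0-2 ALLOC][3-3 ALLOC][4-10 ALLOC][11-42 FREE]
Op 4: free(b) -> (freed b); heap: [0-2 ALLOC][3-3 FREE][4-10 ALLOC][11-42 FREE]
Free blocks: [1 32] total_free=33 largest=32 -> 100*(33-32)/33 = 100/33 ≈ 3.030 -> rounds to 3

Answer: 3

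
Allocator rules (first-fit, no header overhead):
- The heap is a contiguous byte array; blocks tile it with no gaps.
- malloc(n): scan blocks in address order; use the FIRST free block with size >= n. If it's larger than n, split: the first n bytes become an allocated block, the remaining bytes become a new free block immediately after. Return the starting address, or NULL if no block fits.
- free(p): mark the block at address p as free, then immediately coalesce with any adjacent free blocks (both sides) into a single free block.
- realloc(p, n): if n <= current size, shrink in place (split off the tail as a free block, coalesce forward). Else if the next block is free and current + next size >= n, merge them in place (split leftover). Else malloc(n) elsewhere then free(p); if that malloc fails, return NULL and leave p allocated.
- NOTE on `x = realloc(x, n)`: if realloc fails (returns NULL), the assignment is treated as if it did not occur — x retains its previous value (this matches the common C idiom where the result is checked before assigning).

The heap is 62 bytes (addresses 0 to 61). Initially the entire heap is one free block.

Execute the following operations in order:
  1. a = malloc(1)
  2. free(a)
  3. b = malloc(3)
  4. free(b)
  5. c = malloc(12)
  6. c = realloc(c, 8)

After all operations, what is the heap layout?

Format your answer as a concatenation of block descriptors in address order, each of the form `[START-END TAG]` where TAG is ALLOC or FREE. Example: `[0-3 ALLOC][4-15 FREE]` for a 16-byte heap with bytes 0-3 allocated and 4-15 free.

Op 1: a = malloc(1) -> a = 0; heap: [0-0 ALLOC][1-61 FREE]
Op 2: free(a) -> (freed a); heap: [0-61 FREE]
Op 3: b = malloc(3) -> b = 0; heap: [0-2 ALLOC][3-61 FREE]
Op 4: free(b) -> (freed b); heap: [0-61 FREE]
Op 5: c = malloc(12) -> c = 0; heap: [0-11 ALLOC][12-61 FREE]
Op 6: c = realloc(c, 8) -> c = 0; heap: [0-7 ALLOC][8-61 FREE]

Answer: [0-7 ALLOC][8-61 FREE]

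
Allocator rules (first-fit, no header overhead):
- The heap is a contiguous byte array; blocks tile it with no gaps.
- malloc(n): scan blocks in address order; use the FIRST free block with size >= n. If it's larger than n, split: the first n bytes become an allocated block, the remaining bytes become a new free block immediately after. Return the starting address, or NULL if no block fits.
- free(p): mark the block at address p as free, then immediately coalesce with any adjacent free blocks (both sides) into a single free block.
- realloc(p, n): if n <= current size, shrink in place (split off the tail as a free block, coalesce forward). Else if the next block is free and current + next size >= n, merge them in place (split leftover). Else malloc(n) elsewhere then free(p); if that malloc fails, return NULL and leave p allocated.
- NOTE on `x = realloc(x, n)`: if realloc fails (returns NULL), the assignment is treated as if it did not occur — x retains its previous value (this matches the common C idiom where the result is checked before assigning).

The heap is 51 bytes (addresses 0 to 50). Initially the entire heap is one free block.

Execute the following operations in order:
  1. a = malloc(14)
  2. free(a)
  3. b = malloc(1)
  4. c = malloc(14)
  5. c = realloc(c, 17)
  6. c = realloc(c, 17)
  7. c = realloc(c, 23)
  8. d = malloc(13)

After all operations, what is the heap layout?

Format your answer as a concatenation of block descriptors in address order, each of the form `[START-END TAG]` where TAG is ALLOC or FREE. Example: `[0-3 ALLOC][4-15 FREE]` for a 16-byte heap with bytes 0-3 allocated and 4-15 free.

Op 1: a = malloc(14) -> a = 0; heap: [0-13 ALLOC][14-50 FREE]
Op 2: free(a) -> (freed a); heap: [0-50 FREE]
Op 3: b = malloc(1) -> b = 0; heap: [0-0 ALLOC][1-50 FREE]
Op 4: c = malloc(14) -> c = 1; heap: [0-0 ALLOC][1-14 ALLOC][15-50 FREE]
Op 5: c = realloc(c, 17) -> c = 1; heap: [0-0 ALLOC][1-17 ALLOC][18-50 FREE]
Op 6: c = realloc(c, 17) -> c = 1; heap: [0-0 ALLOC][1-17 ALLOC][18-50 FREE]
Op 7: c = realloc(c, 23) -> c = 1; heap: [0-0 ALLOC][1-23 ALLOC][24-50 FREE]
Op 8: d = malloc(13) -> d = 24; heap: [0-0 ALLOC][1-23 ALLOC][24-36 ALLOC][37-50 FREE]

Answer: [0-0 ALLOC][1-23 ALLOC][24-36 ALLOC][37-50 FREE]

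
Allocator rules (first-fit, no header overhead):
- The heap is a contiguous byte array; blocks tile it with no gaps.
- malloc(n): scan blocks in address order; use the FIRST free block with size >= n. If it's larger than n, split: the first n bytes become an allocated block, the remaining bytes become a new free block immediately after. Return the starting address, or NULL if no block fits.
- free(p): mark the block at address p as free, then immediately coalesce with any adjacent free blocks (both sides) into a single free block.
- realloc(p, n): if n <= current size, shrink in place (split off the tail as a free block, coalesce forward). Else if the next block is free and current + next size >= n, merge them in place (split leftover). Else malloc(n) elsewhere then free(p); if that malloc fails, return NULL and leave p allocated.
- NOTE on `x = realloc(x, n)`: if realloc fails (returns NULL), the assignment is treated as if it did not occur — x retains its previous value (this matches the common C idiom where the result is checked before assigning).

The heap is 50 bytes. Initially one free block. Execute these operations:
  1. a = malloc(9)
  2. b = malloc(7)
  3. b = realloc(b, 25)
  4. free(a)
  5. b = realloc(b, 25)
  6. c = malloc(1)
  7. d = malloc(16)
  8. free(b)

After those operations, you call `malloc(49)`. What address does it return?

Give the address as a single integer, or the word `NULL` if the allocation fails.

Answer: NULL

Derivation:
Op 1: a = malloc(9) -> a = 0; heap: [0-8 ALLOC][9-49 FREE]
Op 2: b = malloc(7) -> b = 9; heap: [0-8 ALLOC][9-15 ALLOC][16-49 FREE]
Op 3: b = realloc(b, 25) -> b = 9; heap: [0-8 ALLOC][9-33 ALLOC][34-49 FREE]
Op 4: free(a) -> (freed a); heap: [0-8 FREE][9-33 ALLOC][34-49 FREE]
Op 5: b = realloc(b, 25) -> b = 9; heap: [0-8 FREE][9-33 ALLOC][34-49 FREE]
Op 6: c = malloc(1) -> c = 0; heap: [0-0 ALLOC][1-8 FREE][9-33 ALLOC][34-49 FREE]
Op 7: d = malloc(16) -> d = 34; heap: [0-0 ALLOC][1-8 FREE][9-33 ALLOC][34-49 ALLOC]
Op 8: free(b) -> (freed b); heap: [0-0 ALLOC][1-33 FREE][34-49 ALLOC]
malloc(49): first-fit scan over [0-0 ALLOC][1-33 FREE][34-49 ALLOC] -> NULL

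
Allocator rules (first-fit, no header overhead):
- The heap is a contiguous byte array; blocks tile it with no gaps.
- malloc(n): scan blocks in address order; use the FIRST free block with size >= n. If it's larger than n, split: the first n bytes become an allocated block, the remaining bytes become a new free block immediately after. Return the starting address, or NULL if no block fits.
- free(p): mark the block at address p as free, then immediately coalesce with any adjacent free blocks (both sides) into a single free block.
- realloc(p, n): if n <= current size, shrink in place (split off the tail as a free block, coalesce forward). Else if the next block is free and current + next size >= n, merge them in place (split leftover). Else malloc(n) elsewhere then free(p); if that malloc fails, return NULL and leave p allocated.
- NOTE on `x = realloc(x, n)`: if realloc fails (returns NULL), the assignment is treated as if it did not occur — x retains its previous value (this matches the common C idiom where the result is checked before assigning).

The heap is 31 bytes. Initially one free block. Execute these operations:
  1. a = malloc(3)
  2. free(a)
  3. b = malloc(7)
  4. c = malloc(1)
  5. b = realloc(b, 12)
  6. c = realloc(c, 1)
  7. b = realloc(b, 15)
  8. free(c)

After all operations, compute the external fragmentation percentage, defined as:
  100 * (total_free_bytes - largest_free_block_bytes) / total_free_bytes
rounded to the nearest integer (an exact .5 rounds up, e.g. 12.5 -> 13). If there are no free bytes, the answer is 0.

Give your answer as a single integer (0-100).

Answer: 50

Derivation:
Op 1: a = malloc(3) -> a = 0; heap: [0-2 ALLOC][3-30 FREE]
Op 2: free(a) -> (freed a); heap: [0-30 FREE]
Op 3: b = malloc(7) -> b = 0; heap: [0-6 ALLOC][7-30 FREE]
Op 4: c = malloc(1) -> c = 7; heap: [0-6 ALLOC][7-7 ALLOC][8-30 FREE]
Op 5: b = realloc(b, 12) -> b = 8; heap: [0-6 FREE][7-7 ALLOC][8-19 ALLOC][20-30 FREE]
Op 6: c = realloc(c, 1) -> c = 7; heap: [0-6 FREE][7-7 ALLOC][8-19 ALLOC][20-30 FREE]
Op 7: b = realloc(b, 15) -> b = 8; heap: [0-6 FREE][7-7 ALLOC][8-22 ALLOC][23-30 FREE]
Op 8: free(c) -> (freed c); heap: [0-7 FREE][8-22 ALLOC][23-30 FREE]
Free blocks: [8 8] total_free=16 largest=8 -> 100*(16-8)/16 = 800/16 = 50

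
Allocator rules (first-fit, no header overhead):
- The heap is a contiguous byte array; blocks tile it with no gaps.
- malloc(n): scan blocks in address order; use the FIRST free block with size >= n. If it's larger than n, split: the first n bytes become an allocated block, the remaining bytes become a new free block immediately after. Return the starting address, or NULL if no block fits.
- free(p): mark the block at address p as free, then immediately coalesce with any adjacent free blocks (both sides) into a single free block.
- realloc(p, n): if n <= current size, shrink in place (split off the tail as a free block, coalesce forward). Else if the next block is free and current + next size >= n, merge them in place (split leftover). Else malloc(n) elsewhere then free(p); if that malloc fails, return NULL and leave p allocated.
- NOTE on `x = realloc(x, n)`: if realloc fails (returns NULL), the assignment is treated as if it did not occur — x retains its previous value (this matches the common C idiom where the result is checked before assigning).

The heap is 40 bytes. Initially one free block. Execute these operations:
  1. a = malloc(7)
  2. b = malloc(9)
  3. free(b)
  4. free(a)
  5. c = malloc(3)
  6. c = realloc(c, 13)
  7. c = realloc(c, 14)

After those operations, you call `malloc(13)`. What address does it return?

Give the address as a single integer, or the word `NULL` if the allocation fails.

Answer: 14

Derivation:
Op 1: a = malloc(7) -> a = 0; heap: [0-6 ALLOC][7-39 FREE]
Op 2: b = malloc(9) -> b = 7; heap: [0-6 ALLOC][7-15 ALLOC][16-39 FREE]
Op 3: free(b) -> (freed b); heap: [0-6 ALLOC][7-39 FREE]
Op 4: free(a) -> (freed a); heap: [0-39 FREE]
Op 5: c = malloc(3) -> c = 0; heap: [0-2 ALLOC][3-39 FREE]
Op 6: c = realloc(c, 13) -> c = 0; heap: [0-12 ALLOC][13-39 FREE]
Op 7: c = realloc(c, 14) -> c = 0; heap: [0-13 ALLOC][14-39 FREE]
malloc(13): first-fit scan over [0-13 ALLOC][14-39 FREE] -> 14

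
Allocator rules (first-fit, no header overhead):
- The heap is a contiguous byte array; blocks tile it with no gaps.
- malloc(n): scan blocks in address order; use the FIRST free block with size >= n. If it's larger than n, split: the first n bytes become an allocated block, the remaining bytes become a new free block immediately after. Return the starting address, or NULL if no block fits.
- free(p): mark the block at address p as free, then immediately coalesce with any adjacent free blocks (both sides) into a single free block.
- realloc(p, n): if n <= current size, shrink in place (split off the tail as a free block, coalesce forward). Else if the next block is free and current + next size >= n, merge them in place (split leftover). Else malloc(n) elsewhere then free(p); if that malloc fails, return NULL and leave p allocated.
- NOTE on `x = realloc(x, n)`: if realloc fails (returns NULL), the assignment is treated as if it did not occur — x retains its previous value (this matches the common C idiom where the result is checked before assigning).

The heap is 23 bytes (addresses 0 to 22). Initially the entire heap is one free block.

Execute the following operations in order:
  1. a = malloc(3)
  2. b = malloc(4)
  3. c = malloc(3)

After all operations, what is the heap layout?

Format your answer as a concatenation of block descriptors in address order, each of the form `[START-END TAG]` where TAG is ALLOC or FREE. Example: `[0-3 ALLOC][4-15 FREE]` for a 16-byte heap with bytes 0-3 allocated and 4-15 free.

Op 1: a = malloc(3) -> a = 0; heap: [0-2 ALLOC][3-22 FREE]
Op 2: b = malloc(4) -> b = 3; heap: [0-2 ALLOC][3-6 ALLOC][7-22 FREE]
Op 3: c = malloc(3) -> c = 7; heap: [0-2 ALLOC][3-6 ALLOC][7-9 ALLOC][10-22 FREE]

Answer: [0-2 ALLOC][3-6 ALLOC][7-9 ALLOC][10-22 FREE]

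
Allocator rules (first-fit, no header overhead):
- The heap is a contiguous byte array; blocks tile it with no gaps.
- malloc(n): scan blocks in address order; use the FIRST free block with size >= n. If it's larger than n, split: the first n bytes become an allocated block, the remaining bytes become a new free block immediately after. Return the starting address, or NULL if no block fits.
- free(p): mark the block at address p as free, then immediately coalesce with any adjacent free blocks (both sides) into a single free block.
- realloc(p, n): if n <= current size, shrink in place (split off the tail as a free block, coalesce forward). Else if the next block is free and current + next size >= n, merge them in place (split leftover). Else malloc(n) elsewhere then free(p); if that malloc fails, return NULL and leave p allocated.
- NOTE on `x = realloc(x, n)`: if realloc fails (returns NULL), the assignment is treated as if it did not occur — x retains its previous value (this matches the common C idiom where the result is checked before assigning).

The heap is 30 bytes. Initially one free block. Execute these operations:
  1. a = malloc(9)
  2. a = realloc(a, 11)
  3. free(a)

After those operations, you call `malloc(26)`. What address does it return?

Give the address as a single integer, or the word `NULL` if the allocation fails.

Op 1: a = malloc(9) -> a = 0; heap: [0-8 ALLOC][9-29 FREE]
Op 2: a = realloc(a, 11) -> a = 0; heap: [0-10 ALLOC][11-29 FREE]
Op 3: free(a) -> (freed a); heap: [0-29 FREE]
malloc(26): first-fit scan over [0-29 FREE] -> 0

Answer: 0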